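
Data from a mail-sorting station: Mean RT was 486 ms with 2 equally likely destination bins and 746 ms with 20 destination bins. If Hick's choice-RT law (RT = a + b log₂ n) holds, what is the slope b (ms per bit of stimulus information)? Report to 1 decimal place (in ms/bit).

78.3 ms/bit

b = (RT₂ − RT₁)/(log₂ n₂ − log₂ n₁) = (746 − 486)/(4.3219 − 1) = 78.268 ms/bit.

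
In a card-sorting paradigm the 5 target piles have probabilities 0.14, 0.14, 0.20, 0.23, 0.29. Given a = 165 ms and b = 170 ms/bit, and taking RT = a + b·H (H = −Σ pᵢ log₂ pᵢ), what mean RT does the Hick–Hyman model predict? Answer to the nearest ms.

H = 0.14·log₂(1/0.14) + 0.14·log₂(1/0.14) + 0.20·log₂(1/0.20) + 0.23·log₂(1/0.23) + 0.29·log₂(1/0.29) = 2.2642 bits.
RT = 165 + 170 × 2.2642 = 549.91 ms.

550 ms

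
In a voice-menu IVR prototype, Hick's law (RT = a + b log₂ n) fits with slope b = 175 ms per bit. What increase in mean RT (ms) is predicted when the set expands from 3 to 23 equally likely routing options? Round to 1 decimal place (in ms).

The intercept a cancels: ΔRT = b·(log₂ n₂ − log₂ n₁) = b·log₂(n₂/n₁).
log₂(23) − log₂(3) = 4.5236 − 1.5850 = 2.9386.
ΔRT = 175 × 2.9386 = 514.255 ms.

514.3 ms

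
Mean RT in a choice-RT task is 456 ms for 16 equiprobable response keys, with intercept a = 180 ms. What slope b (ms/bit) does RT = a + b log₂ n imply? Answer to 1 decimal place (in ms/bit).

69.0 ms/bit

16 alternatives carry log₂ 16 = 4 bits; the choice cost is 456 − 180 = 276 ms, so b = 276/4 = 69.000 ms/bit.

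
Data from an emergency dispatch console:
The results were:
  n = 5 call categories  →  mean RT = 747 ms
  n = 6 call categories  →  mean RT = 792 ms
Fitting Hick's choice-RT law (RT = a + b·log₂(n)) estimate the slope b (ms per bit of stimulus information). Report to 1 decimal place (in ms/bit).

b = (RT₂ − RT₁)/(log₂ n₂ − log₂ n₁) = (792 − 747)/(2.5850 − 2.3219) = 171.080 ms/bit.

171.1 ms/bit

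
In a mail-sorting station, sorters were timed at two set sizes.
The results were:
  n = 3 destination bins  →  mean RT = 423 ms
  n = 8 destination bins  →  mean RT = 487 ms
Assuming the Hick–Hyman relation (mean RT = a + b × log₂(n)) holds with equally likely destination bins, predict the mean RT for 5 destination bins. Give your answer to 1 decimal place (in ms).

456.3 ms

RT is linear in log₂ n, so two points fix the line:
  b = (487 − 423) / (log₂ 8 − log₂ 3) = 64 / (3 − 1.5850) = 45.228 ms/bit
  a = 423 − 45.228 × 1.5850 = 351.315 ms
Then RT(5) = 351.315 + 45.228 × log₂ 5 = 351.315 + 45.228 × 2.3219 ≈ 456.332 ms.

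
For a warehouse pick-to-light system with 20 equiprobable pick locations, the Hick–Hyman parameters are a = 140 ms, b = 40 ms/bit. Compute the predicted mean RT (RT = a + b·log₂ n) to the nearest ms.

313 ms

log₂(20) = 4.3219 bits, so RT = 140 + 40 × 4.3219 ≈ 312.877 ms.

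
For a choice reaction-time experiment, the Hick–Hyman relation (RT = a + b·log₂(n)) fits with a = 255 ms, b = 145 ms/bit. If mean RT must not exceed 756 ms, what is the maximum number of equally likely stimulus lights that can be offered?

10

Set 255 + 145·log₂ n ≤ 756 → log₂ n ≤ (756 − 255)/145 = 3.4552.
So n ≤ 2^3.4552 = 10.968; the largest integer n is 10.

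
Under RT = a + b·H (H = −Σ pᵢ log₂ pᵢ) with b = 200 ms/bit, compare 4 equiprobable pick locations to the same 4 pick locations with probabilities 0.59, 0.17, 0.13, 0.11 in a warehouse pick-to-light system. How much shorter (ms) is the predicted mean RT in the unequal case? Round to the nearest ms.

77 ms

Equiprobable entropy H₀ = log₂ 4 = 2.0000 bits.
Skewed entropy H = −Σ pᵢ log₂ pᵢ = 1.6166 bits.
ΔRT = b·(H₀ − H) = 200 × 0.3834 = 76.67 ms.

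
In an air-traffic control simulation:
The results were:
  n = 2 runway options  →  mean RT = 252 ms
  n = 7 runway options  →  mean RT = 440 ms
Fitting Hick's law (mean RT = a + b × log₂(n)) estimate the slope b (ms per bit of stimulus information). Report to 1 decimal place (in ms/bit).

Slope: b = (440 − 252) / (log₂ 7 − log₂ 2) = 188/1.8074 = 104.019 ms/bit.

104.0 ms/bit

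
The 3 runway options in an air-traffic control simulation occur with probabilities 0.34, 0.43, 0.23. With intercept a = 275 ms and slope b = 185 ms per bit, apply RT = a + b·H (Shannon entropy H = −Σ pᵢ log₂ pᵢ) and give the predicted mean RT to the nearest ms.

560 ms

H = 0.34·log₂(1/0.34) + 0.43·log₂(1/0.43) + 0.23·log₂(1/0.23) = 1.5404 bits.
RT = 275 + 185 × 1.5404 = 559.98 ms.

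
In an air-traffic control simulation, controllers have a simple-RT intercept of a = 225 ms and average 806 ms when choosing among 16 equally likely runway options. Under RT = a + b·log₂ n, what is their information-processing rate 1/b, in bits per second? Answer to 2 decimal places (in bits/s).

6.88 bits/s

Choice component = 806 − 225 = 581 ms over log₂(16) = 4 bits.
b = 581 / 4 = 145.250 ms/bit, so 1/b = 6.885 bits/s.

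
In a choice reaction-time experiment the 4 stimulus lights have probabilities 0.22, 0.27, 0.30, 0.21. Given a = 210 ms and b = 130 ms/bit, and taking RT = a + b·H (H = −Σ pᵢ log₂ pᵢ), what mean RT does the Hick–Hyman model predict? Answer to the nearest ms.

Entropy contributions −pᵢ log₂ pᵢ: 0.4806, 0.5100, 0.5211, 0.4728; sum H = 1.9845 bits.
RT = a + bH = 210 + 130·1.9845 = 467.99 ms.

468 ms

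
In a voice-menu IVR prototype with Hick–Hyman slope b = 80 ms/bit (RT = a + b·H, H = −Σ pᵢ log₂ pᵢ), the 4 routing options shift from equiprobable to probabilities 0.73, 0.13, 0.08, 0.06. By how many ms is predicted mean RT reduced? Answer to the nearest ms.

60 ms

Equiprobable entropy H₀ = log₂ 4 = 2.0000 bits.
Skewed entropy H = −Σ pᵢ log₂ pᵢ = 1.2491 bits.
ΔRT = b·(H₀ − H) = 80 × 0.7509 = 60.07 ms.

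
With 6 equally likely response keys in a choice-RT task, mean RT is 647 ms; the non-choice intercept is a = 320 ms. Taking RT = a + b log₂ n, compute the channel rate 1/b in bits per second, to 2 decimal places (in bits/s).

7.91 bits/s

Choice component = 647 − 320 = 327 ms over log₂(6) = 2.5850 bits.
b = 327 / 2.5850 = 126.501 ms/bit, so 1/b = 7.905 bits/s.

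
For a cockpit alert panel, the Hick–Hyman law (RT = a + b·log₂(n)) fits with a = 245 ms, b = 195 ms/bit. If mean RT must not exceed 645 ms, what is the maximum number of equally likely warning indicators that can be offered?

4

Information budget: (645 − 245)/195 = 2.0513 bits, so n ≤ 2^2.0513 = 4.145 → at most 4.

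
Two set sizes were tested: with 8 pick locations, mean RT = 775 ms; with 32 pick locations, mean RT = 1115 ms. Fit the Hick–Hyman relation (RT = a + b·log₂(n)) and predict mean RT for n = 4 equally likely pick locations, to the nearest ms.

605 ms

Fit slope and intercept:
  b = (1115 − 775) / (log₂ 32 − log₂ 8) = 340 / (5 − 3) = 170 ms/bit
  a = 775 − 170 × 3 = 265 ms
Then RT(4) = 265 + 170 × log₂ 4 = 265 + 170 × 2 ≈ 605.000 ms.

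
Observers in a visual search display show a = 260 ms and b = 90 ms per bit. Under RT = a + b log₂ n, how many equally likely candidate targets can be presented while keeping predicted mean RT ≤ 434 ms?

3

90·log₂ n ≤ 434 − 260 = 174, giving log₂ n ≤ 1.9333 and n ≤ 3.819. The largest whole number is 3.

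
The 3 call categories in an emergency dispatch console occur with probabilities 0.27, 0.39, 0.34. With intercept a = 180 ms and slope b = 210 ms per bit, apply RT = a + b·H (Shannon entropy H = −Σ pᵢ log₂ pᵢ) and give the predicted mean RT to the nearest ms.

Entropy contributions −pᵢ log₂ pᵢ: 0.5100, 0.5298, 0.5292; sum H = 1.5690 bits.
RT = a + bH = 180 + 210·1.5690 = 509.49 ms.

509 ms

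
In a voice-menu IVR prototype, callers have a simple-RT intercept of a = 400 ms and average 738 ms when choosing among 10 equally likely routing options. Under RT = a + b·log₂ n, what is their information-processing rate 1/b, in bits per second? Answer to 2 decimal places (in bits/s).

9.83 bits/s

Choice component = 738 − 400 = 338 ms over log₂(10) = 3.3219 bits.
b = 338 / 3.3219 = 101.748 ms/bit, so 1/b = 9.828 bits/s.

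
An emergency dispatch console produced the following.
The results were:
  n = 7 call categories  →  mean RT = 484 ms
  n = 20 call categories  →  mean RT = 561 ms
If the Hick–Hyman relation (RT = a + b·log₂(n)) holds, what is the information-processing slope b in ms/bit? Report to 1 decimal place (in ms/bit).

The slope on a log₂ axis is (561 − 484) / (4.3219 − 2.8074) = 50.839 ms/bit.

50.8 ms/bit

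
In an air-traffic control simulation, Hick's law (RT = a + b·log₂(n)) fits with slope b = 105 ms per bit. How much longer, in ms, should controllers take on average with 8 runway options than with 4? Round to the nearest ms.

105 ms

ΔRT = (a + b log₂ n₂) − (a + b log₂ n₁) = b·(log₂ n₂ − log₂ n₁).
log₂(8) − log₂(4) = log₂(8/4) = log₂(2) = 1.
ΔRT = 105 × 1.0000 = 105.000 ms.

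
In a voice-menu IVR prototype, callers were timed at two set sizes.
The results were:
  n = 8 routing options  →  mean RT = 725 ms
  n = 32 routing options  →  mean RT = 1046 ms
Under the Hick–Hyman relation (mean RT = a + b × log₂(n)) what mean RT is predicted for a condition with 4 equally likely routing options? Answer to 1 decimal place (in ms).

564.5 ms

With log₂ n on the abscissa the relation is linear; from the two conditions:
  b = (1046 − 725) / (log₂ 32 − log₂ 8) = 321 / (5 − 3) = 160.500 ms/bit
  a = 725 − 160.500 × 3 = 243.500 ms
Then RT(4) = 243.500 + 160.500 × log₂ 4 = 243.500 + 160.500 × 2 ≈ 564.500 ms.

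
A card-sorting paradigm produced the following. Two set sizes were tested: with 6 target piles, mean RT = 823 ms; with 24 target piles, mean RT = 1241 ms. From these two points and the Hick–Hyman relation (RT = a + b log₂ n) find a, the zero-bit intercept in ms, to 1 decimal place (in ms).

b = (RT₂ − RT₁)/(log₂ n₂ − log₂ n₁) = (1241 − 823)/(4.5850 − 2.5850) = 209.000 ms/bit.
Intercept: a = 823 − 209.000·log₂(6) = 282.743 ms.

282.7 ms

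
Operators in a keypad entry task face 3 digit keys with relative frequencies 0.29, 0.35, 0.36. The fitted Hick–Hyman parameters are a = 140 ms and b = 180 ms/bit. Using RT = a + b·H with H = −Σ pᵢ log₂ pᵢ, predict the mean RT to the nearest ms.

Entropy contributions −pᵢ log₂ pᵢ: 0.5179, 0.5301, 0.5306; sum H = 1.5786 bits.
RT = a + bH = 140 + 180·1.5786 = 424.15 ms.

424 ms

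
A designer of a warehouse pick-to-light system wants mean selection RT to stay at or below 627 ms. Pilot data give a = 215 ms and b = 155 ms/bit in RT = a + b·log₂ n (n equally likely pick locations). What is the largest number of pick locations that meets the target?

6

155·log₂ n ≤ 627 − 215 = 412, giving log₂ n ≤ 2.6581 and n ≤ 6.312. The largest whole number is 6.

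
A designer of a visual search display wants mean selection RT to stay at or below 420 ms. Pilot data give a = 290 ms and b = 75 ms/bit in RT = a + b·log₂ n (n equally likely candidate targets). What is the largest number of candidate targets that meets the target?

Set 290 + 75·log₂ n ≤ 420 → log₂ n ≤ (420 − 290)/75 = 1.7333.
So n ≤ 2^1.7333 = 3.325; the largest integer n is 3.

3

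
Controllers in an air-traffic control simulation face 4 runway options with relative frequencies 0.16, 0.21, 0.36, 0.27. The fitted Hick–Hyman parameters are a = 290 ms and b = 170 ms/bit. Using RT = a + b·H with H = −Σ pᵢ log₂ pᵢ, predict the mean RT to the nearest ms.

619 ms

H = 0.16·log₂(1/0.16) + 0.21·log₂(1/0.21) + 0.36·log₂(1/0.36) + 0.27·log₂(1/0.27) = 1.9365 bits.
RT = 290 + 170 × 1.9365 = 619.20 ms.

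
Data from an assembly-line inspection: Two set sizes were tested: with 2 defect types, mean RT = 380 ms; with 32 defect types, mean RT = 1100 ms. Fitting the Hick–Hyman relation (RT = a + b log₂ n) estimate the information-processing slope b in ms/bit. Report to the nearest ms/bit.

Slope: b = (1100 − 380) / (log₂ 32 − log₂ 2) = 720/4.0000 = 180 ms/bit.

180 ms/bit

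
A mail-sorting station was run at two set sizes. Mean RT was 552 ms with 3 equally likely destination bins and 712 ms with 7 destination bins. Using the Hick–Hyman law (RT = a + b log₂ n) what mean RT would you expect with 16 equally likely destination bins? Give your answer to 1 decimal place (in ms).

868.1 ms

Solve the two-equation system in a and b:
  b = (712 − 552) / (log₂ 7 − log₂ 3) = 160 / (2.8074 − 1.5850) = 130.891 ms/bit
  a = 552 − 130.891 × 1.5850 = 344.543 ms
Then RT(16) = 344.543 + 130.891 × log₂ 16 = 344.543 + 130.891 × 4 ≈ 868.106 ms.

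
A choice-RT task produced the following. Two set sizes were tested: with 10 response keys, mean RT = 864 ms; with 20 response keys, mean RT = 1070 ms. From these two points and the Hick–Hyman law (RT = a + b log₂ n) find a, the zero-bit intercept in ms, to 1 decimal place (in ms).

Slope: b = (1070 − 864) / (log₂ 20 − log₂ 10) = 206/1.0000 = 206.000 ms/bit.
a = RT₁ − b·log₂ n₁ = 864 − 206.000 × 3.3219 = 179.683 ms.

179.7 ms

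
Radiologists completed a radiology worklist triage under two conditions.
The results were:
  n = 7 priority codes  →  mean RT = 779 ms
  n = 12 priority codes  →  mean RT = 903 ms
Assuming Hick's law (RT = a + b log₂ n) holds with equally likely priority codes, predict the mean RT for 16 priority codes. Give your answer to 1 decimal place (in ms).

RT is linear in log₂ n, so two points fix the line:
  b = (903 − 779) / (log₂ 12 − log₂ 7) = 124 / (3.5850 − 2.8074) = 159.463 ms/bit
  a = 779 − 159.463 × 2.8074 = 331.329 ms
Then RT(16) = 331.329 + 159.463 × log₂ 16 = 331.329 + 159.463 × 4 ≈ 969.183 ms.

969.2 ms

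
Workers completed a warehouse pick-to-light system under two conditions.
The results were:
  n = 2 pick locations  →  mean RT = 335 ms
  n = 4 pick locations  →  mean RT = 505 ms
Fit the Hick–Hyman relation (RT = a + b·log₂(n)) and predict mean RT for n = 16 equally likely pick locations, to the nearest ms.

RT is linear in log₂ n, so two points fix the line:
  b = (505 − 335) / (log₂ 4 − log₂ 2) = 170 / (2 − 1) = 170 ms/bit
  a = 335 − 170 × 1 = 165 ms
Then RT(16) = 165 + 170 × log₂ 16 = 165 + 170 × 4 ≈ 845.000 ms.

845 ms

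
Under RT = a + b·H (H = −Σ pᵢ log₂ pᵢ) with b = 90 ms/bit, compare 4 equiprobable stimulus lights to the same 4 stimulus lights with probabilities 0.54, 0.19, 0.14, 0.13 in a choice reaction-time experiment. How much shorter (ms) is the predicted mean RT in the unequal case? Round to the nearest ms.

26 ms

Equiprobable entropy H₀ = log₂ 4 = 2.0000 bits.
Skewed entropy H = −Σ pᵢ log₂ pᵢ = 1.7150 bits.
ΔRT = b·(H₀ − H) = 90 × 0.2850 = 25.65 ms.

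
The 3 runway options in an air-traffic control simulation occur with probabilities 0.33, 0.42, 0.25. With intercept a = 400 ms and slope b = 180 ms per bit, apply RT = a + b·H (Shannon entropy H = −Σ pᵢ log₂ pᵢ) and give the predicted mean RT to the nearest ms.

680 ms

Entropy contributions −pᵢ log₂ pᵢ: 0.5278, 0.5256, 0.5000; sum H = 1.5535 bits.
RT = a + bH = 400 + 180·1.5535 = 679.62 ms.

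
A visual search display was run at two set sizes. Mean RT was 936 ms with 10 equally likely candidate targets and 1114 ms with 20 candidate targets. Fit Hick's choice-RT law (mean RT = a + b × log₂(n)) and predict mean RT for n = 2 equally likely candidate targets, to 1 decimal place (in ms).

522.7 ms

RT is linear in log₂ n, so two points fix the line:
  b = (1114 − 936) / (log₂ 20 − log₂ 10) = 178 / (4.3219 − 3.3219) = 178.000 ms/bit
  a = 936 − 178.000 × 3.3219 = 344.697 ms
Then RT(2) = 344.697 + 178.000 × log₂ 2 = 344.697 + 178.000 × 1 ≈ 522.697 ms.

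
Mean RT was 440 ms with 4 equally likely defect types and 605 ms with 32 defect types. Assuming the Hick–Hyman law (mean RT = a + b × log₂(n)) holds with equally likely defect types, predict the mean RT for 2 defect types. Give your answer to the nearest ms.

RT is linear in log₂ n, so two points fix the line:
  b = (605 − 440) / (log₂ 32 − log₂ 4) = 165 / (5 − 2) = 55 ms/bit
  a = 440 − 55 × 2 = 330 ms
Then RT(2) = 330 + 55 × log₂ 2 = 330 + 55 × 1 ≈ 385.000 ms.

385 ms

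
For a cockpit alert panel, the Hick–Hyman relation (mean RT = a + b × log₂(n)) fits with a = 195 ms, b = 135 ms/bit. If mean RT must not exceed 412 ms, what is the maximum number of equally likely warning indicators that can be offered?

3

Set 195 + 135·log₂ n ≤ 412 → log₂ n ≤ (412 − 195)/135 = 1.6074.
So n ≤ 2^1.6074 = 3.047; the largest integer n is 3.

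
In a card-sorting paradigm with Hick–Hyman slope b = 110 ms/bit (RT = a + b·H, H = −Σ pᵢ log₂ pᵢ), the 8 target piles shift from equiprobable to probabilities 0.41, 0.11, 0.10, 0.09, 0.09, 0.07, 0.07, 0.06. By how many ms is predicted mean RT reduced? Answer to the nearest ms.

42 ms

The RT saving is b·ΔH. Equiprobable H₀ = log₂(8) = 3.0000 bits; with the given probabilities H = 2.6158 bits.
b·(H₀ − H) = 110 × (3.0000 − 2.6158) = 42.26 ms.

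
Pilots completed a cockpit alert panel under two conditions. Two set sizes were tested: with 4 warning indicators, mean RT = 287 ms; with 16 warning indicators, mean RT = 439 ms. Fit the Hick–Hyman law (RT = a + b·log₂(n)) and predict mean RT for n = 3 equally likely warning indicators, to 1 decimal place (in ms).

Fit slope and intercept:
  b = (439 − 287) / (log₂ 16 − log₂ 4) = 152 / (4 − 2) = 76.000 ms/bit
  a = 287 − 76.000 × 2 = 135.000 ms
Then RT(3) = 135.000 + 76.000 × log₂ 3 = 135.000 + 76.000 × 1.5850 ≈ 255.457 ms.

255.5 ms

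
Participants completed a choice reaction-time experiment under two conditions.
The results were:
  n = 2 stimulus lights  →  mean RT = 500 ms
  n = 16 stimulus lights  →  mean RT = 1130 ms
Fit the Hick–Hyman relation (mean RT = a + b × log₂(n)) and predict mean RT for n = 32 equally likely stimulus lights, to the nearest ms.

RT is linear in log₂ n, so two points fix the line:
  b = (1130 − 500) / (log₂ 16 − log₂ 2) = 630 / (4 − 1) = 210 ms/bit
  a = 500 − 210 × 1 = 290 ms
Then RT(32) = 290 + 210 × log₂ 32 = 290 + 210 × 5 ≈ 1340.000 ms.

1340 ms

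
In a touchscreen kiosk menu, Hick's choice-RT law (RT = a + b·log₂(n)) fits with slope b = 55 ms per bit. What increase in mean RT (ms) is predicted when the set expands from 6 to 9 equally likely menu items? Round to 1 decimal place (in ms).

The intercept a cancels: ΔRT = b·(log₂ n₂ − log₂ n₁) = b·log₂(n₂/n₁).
log₂(9) − log₂(6) = 3.1699 − 2.5850 = 0.5850.
ΔRT = 55 × 0.5850 = 32.173 ms.

32.2 ms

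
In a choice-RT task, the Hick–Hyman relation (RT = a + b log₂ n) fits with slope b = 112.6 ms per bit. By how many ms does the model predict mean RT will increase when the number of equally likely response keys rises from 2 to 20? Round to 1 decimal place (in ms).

374.0 ms

The intercept a cancels: ΔRT = b·(log₂ n₂ − log₂ n₁) = b·log₂(n₂/n₁).
log₂(20) − log₂(2) = 4.3219 − 1 = 3.3219.
ΔRT = 112.6 × 3.3219 = 374.049 ms.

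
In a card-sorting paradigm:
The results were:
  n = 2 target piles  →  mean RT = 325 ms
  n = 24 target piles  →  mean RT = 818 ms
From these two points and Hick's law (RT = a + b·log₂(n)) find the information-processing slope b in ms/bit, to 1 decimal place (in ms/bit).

The slope on a log₂ axis is (818 − 325) / (4.5850 − 1) = 137.519 ms/bit.

137.5 ms/bit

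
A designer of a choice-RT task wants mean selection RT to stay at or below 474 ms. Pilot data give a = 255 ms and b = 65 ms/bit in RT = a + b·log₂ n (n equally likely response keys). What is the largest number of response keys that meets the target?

Set 255 + 65·log₂ n ≤ 474 → log₂ n ≤ (474 − 255)/65 = 3.3692.
So n ≤ 2^3.3692 = 10.333; the largest integer n is 10.

10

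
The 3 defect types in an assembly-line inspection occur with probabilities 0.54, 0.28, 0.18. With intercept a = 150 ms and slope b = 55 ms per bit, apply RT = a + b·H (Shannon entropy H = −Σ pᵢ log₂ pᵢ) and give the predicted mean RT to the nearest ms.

Entropy contributions −pᵢ log₂ pᵢ: 0.4800, 0.5142, 0.4453; sum H = 1.4396 bits.
RT = a + bH = 150 + 55·1.4396 = 229.18 ms.

229 ms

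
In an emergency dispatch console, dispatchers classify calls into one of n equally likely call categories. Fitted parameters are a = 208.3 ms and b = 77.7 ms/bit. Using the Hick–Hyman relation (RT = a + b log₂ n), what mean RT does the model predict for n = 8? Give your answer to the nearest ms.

441 ms

log₂(8) = 3 bits, so RT = 208.3 + 77.7 × 3 ≈ 441.400 ms.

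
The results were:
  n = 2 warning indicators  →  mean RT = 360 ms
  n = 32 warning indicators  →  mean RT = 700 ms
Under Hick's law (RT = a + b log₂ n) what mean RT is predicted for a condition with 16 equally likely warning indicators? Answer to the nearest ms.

615 ms

With log₂ n on the abscissa the relation is linear; from the two conditions:
  b = (700 − 360) / (log₂ 32 − log₂ 2) = 340 / (5 − 1) = 85 ms/bit
  a = 360 − 85 × 1 = 275 ms
Then RT(16) = 275 + 85 × log₂ 16 = 275 + 85 × 4 ≈ 615.000 ms.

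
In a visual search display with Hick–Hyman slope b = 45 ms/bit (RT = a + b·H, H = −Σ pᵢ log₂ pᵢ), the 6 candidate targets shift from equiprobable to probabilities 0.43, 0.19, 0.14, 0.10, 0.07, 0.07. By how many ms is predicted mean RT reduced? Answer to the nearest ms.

15 ms

The RT saving is b·ΔH. Equiprobable H₀ = log₂(6) = 2.5850 bits; with the given probabilities H = 2.2452 bits.
b·(H₀ − H) = 45 × (2.5850 − 2.2452) = 15.29 ms.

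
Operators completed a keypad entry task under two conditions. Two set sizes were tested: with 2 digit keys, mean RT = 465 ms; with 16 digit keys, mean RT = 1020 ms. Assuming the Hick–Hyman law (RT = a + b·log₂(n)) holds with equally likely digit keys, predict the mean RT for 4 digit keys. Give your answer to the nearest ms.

With log₂ n on the abscissa the relation is linear; from the two conditions:
  b = (1020 − 465) / (log₂ 16 − log₂ 2) = 555 / (4 − 1) = 185 ms/bit
  a = 465 − 185 × 1 = 280 ms
Then RT(4) = 280 + 185 × log₂ 4 = 280 + 185 × 2 ≈ 650.000 ms.

650 ms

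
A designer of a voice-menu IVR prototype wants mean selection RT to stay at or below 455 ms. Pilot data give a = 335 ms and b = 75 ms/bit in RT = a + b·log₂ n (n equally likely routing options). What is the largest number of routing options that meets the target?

Information budget: (455 − 335)/75 = 1.6000 bits, so n ≤ 2^1.6000 = 3.031 → at most 3.

3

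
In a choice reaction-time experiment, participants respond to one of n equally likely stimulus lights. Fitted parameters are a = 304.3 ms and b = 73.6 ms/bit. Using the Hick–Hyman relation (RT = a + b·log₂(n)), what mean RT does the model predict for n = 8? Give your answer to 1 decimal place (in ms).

525.1 ms

log₂(8) = 3 bits, so RT = 304.3 + 73.6 × 3 ≈ 525.100 ms.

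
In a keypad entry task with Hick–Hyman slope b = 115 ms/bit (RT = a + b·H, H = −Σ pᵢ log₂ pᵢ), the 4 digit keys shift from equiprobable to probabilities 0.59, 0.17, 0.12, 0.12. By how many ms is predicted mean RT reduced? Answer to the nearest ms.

Equiprobable entropy H₀ = log₂ 4 = 2.0000 bits.
Skewed entropy H = −Σ pᵢ log₂ pᵢ = 1.6178 bits.
ΔRT = b·(H₀ − H) = 115 × 0.3822 = 43.95 ms.

44 ms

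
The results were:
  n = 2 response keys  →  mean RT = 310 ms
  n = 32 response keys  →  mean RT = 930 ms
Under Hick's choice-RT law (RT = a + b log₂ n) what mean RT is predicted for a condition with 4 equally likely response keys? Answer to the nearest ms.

465 ms

RT is linear in log₂ n, so two points fix the line:
  b = (930 − 310) / (log₂ 32 − log₂ 2) = 620 / (5 − 1) = 155 ms/bit
  a = 310 − 155 × 1 = 155 ms
Then RT(4) = 155 + 155 × log₂ 4 = 155 + 155 × 2 ≈ 465.000 ms.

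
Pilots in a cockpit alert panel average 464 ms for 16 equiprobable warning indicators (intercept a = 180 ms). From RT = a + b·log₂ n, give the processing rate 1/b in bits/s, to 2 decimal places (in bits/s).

14.08 bits/s

Choice component = 464 − 180 = 284 ms over log₂(16) = 4 bits.
b = 284 / 4 = 71.000 ms/bit, so 1/b = 14.085 bits/s.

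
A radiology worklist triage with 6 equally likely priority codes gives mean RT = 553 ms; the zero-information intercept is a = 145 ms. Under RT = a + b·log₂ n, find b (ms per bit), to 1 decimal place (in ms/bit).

6 alternatives carry log₂ 6 = 2.5850 bits; the choice cost is 553 − 145 = 408 ms, so b = 408/2.5850 = 157.836 ms/bit.

157.8 ms/bit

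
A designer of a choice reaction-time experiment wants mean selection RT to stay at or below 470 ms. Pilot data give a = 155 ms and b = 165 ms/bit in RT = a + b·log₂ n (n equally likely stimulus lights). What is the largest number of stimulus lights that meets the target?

Information budget: (470 − 155)/165 = 1.9091 bits, so n ≤ 2^1.9091 = 3.756 → at most 3.

3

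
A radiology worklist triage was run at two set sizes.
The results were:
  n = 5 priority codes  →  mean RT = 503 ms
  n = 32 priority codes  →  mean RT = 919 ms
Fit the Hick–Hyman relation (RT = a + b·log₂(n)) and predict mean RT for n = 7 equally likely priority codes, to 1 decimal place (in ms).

Solve the two-equation system in a and b:
  b = (919 − 503) / (log₂ 32 − log₂ 5) = 416 / (5 − 2.3219) = 155.336 ms/bit
  a = 503 − 155.336 × 2.3219 = 142.322 ms
Then RT(7) = 142.322 + 155.336 × log₂ 7 = 142.322 + 155.336 × 2.8074 ≈ 578.404 ms.

578.4 ms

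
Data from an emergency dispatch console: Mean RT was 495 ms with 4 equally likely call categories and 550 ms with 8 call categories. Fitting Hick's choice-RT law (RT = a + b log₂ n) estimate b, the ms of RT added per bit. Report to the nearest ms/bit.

55 ms/bit

Slope: b = (550 − 495) / (log₂ 8 − log₂ 4) = 55/1.0000 = 55 ms/bit.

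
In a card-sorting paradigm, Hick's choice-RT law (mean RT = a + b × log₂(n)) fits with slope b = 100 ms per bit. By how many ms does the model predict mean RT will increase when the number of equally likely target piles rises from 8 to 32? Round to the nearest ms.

Only the slope matters, since a is common to both: ΔRT = b·log₂(n₂/n₁).
log₂(32) − log₂(8) = log₂(32/8) = log₂(4) = 2.
ΔRT = 100 × 2.0000 = 200.000 ms.

200 ms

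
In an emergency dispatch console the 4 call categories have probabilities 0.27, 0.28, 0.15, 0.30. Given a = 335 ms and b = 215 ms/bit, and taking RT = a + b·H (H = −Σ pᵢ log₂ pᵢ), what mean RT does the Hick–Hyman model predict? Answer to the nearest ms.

Entropy contributions −pᵢ log₂ pᵢ: 0.5100, 0.5142, 0.4105, 0.5211; sum H = 1.9559 bits.
RT = a + bH = 335 + 215·1.9559 = 755.51 ms.

756 ms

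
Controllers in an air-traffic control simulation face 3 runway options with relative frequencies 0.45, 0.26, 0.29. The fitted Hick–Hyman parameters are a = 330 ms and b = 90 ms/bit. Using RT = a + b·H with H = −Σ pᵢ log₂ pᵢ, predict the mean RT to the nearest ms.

469 ms

H = 0.45·log₂(1/0.45) + 0.26·log₂(1/0.26) + 0.29·log₂(1/0.29) = 1.5416 bits.
RT = 330 + 90 × 1.5416 = 468.74 ms.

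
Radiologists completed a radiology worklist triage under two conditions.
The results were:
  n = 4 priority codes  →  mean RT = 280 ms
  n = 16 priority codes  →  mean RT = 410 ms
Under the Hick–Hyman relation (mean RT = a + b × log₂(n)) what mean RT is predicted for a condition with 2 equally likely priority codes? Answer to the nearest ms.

215 ms

Fit slope and intercept:
  b = (410 − 280) / (log₂ 16 − log₂ 4) = 130 / (4 − 2) = 65 ms/bit
  a = 280 − 65 × 2 = 150 ms
Then RT(2) = 150 + 65 × log₂ 2 = 150 + 65 × 1 ≈ 215.000 ms.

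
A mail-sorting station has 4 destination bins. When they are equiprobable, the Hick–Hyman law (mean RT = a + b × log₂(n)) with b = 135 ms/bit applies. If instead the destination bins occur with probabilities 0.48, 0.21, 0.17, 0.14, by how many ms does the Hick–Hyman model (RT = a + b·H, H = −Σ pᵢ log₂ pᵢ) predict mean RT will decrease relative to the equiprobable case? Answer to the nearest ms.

25 ms

The RT saving is b·ΔH. Equiprobable H₀ = log₂(4) = 2.0000 bits; with the given probabilities H = 1.8128 bits.
b·(H₀ − H) = 135 × (2.0000 − 1.8128) = 25.27 ms.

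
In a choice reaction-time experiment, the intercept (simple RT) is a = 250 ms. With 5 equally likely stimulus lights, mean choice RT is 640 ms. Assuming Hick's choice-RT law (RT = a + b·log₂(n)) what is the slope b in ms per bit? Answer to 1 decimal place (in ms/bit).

b = (640 − 250) / log₂(5) = 390 / 2.3219 = 167.964 ms/bit.

168.0 ms/bit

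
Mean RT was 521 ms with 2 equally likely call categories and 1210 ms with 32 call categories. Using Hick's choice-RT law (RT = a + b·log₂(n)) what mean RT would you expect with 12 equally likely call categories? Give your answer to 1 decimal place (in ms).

Solve the two-equation system in a and b:
  b = (1210 − 521) / (log₂ 32 − log₂ 2) = 689 / (5 − 1) = 172.250 ms/bit
  a = 521 − 172.250 × 1 = 348.750 ms
Then RT(12) = 348.750 + 172.250 × log₂ 12 = 348.750 + 172.250 × 3.5850 ≈ 966.260 ms.

966.3 ms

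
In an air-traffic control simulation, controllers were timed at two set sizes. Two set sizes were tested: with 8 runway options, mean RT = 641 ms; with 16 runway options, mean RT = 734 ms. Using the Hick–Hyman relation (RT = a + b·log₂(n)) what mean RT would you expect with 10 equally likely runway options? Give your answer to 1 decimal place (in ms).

With log₂ n on the abscissa the relation is linear; from the two conditions:
  b = (734 − 641) / (log₂ 16 − log₂ 8) = 93 / (4 − 3) = 93.000 ms/bit
  a = 641 − 93.000 × 3 = 362.000 ms
Then RT(10) = 362.000 + 93.000 × log₂ 10 = 362.000 + 93.000 × 3.3219 ≈ 670.939 ms.

670.9 ms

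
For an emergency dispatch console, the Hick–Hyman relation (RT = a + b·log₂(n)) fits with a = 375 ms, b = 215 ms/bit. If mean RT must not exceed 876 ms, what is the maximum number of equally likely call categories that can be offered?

Information budget: (876 − 375)/215 = 2.3302 bits, so n ≤ 2^2.3302 = 5.029 → at most 5.

5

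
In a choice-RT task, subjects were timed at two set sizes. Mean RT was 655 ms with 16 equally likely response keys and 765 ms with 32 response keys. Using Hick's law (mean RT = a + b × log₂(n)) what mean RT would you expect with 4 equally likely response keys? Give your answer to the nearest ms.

With log₂ n on the abscissa the relation is linear; from the two conditions:
  b = (765 − 655) / (log₂ 32 − log₂ 16) = 110 / (5 − 4) = 110 ms/bit
  a = 655 − 110 × 4 = 215 ms
Then RT(4) = 215 + 110 × log₂ 4 = 215 + 110 × 2 ≈ 435.000 ms.

435 ms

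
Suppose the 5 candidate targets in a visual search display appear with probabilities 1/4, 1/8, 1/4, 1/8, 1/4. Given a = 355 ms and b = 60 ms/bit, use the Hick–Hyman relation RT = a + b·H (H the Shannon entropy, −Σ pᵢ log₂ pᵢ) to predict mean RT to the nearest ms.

Each term −pᵢ log₂ pᵢ: 0.25·2 + 0.125·3 + 0.25·2 + 0.125·3 + 0.25·2; summed, H = 2.250 bits.
Mean RT = a + bH = 355 + 60·2.250 = 490.00 ms.

490 ms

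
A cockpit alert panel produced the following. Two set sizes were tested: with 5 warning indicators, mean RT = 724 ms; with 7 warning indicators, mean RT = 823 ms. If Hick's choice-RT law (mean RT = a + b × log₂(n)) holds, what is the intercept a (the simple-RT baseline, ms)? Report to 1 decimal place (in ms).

250.5 ms

Slope: b = (823 − 724) / (log₂ 7 − log₂ 5) = 99/0.4854 = 203.944 ms/bit.
a = RT₁ − b·log₂ n₁ = 724 − 203.944 × 2.3219 = 250.456 ms.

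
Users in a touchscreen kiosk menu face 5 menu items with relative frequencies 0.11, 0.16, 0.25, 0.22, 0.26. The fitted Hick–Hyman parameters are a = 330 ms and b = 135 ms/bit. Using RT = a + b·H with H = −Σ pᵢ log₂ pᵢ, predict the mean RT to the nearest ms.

Entropy contributions −pᵢ log₂ pᵢ: 0.3503, 0.4230, 0.5000, 0.4806, 0.5053; sum H = 2.2592 bits.
RT = a + bH = 330 + 135·2.2592 = 634.99 ms.

635 ms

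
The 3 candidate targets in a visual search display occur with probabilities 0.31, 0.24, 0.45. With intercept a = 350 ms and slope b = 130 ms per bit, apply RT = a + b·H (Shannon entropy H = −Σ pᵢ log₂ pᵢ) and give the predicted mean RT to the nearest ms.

550 ms

Entropy contributions −pᵢ log₂ pᵢ: 0.5238, 0.4941, 0.5184; sum H = 1.5363 bits.
RT = a + bH = 350 + 130·1.5363 = 549.72 ms.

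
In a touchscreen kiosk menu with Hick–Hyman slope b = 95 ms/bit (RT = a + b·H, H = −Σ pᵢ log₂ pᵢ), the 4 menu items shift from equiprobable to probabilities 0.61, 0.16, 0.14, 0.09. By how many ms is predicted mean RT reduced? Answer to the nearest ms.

Equiprobable entropy H₀ = log₂ 4 = 2.0000 bits.
Skewed entropy H = −Σ pᵢ log₂ pᵢ = 1.5678 bits.
ΔRT = b·(H₀ − H) = 95 × 0.4322 = 41.06 ms.

41 ms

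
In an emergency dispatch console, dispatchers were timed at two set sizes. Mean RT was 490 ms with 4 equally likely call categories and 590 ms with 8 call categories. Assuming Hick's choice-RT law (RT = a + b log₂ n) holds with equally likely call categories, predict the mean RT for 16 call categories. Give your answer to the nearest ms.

RT is linear in log₂ n, so two points fix the line:
  b = (590 − 490) / (log₂ 8 − log₂ 4) = 100 / (3 − 2) = 100 ms/bit
  a = 490 − 100 × 2 = 290 ms
Then RT(16) = 290 + 100 × log₂ 16 = 290 + 100 × 4 ≈ 690.000 ms.

690 ms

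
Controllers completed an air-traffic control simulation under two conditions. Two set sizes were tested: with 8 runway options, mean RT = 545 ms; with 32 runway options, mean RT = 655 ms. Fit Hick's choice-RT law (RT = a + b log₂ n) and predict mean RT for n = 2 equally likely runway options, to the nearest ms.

Fit slope and intercept:
  b = (655 − 545) / (log₂ 32 − log₂ 8) = 110 / (5 − 3) = 55 ms/bit
  a = 545 − 55 × 3 = 380 ms
Then RT(2) = 380 + 55 × log₂ 2 = 380 + 55 × 1 ≈ 435.000 ms.

435 ms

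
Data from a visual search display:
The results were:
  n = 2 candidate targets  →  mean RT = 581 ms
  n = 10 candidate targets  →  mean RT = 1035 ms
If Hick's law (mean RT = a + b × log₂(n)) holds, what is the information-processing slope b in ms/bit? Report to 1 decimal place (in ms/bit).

195.5 ms/bit

The slope on a log₂ axis is (1035 − 581) / (3.3219 − 1) = 195.527 ms/bit.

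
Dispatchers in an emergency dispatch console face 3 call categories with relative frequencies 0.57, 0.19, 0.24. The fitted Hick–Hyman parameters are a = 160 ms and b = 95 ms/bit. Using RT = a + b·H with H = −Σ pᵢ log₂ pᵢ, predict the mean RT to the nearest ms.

H = 0.57·log₂(1/0.57) + 0.19·log₂(1/0.19) + 0.24·log₂(1/0.24) = 1.4116 bits.
RT = 160 + 95 × 1.4116 = 294.10 ms.

294 ms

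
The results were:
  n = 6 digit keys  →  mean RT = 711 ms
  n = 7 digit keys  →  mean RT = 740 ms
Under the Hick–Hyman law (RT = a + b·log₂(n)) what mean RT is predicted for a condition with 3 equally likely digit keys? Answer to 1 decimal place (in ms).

With log₂ n on the abscissa the relation is linear; from the two conditions:
  b = (740 − 711) / (log₂ 7 − log₂ 6) = 29 / (2.8074 − 2.5850) = 130.400 ms/bit
  a = 711 − 130.400 × 2.5850 = 373.921 ms
Then RT(3) = 373.921 + 130.400 × log₂ 3 = 373.921 + 130.400 × 1.5850 ≈ 580.600 ms.

580.6 ms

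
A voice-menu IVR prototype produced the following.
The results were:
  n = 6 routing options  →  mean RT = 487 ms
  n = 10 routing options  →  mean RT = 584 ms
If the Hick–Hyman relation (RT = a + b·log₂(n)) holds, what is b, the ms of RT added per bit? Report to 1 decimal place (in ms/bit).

b = (RT₂ − RT₁)/(log₂ n₂ − log₂ n₁) = (584 − 487)/(3.3219 − 2.5850) = 131.621 ms/bit.

131.6 ms/bit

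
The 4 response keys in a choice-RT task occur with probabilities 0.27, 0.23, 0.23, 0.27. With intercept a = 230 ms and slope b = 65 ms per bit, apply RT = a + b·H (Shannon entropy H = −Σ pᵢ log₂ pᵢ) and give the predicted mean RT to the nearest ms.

360 ms

H = 0.27·log₂(1/0.27) + 0.23·log₂(1/0.23) + 0.23·log₂(1/0.23) + 0.27·log₂(1/0.27) = 1.9954 bits.
RT = 230 + 65 × 1.9954 = 359.70 ms.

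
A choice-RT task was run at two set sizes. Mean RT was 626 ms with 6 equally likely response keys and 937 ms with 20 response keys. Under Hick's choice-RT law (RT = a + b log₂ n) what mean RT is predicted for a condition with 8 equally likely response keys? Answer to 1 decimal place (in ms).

Solve the two-equation system in a and b:
  b = (937 − 626) / (log₂ 20 − log₂ 6) = 311 / (4.3219 − 2.5850) = 179.048 ms/bit
  a = 626 − 179.048 × 2.5850 = 163.168 ms
Then RT(8) = 163.168 + 179.048 × log₂ 8 = 163.168 + 179.048 × 3 ≈ 700.312 ms.

700.3 ms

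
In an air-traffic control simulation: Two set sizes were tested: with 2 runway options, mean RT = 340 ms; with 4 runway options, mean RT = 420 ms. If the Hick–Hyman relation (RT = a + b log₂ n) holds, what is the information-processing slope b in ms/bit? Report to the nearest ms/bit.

80 ms/bit

Slope: b = (420 − 340) / (log₂ 4 − log₂ 2) = 80/1.0000 = 80 ms/bit.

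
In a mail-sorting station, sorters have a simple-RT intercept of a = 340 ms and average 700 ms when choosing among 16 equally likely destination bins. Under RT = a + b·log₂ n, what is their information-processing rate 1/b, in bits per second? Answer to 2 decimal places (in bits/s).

b = (700 − 340)/log₂ 16 = 360/4 = 90.000 ms per bit = 0.09000 s/bit; the reciprocal is 11.111 bits/s.

11.11 bits/s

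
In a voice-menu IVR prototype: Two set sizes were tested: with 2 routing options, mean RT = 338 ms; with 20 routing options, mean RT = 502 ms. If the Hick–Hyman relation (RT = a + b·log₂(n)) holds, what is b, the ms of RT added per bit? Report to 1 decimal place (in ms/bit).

b = (RT₂ − RT₁)/(log₂ n₂ − log₂ n₁) = (502 − 338)/(4.3219 − 1) = 49.369 ms/bit.

49.4 ms/bit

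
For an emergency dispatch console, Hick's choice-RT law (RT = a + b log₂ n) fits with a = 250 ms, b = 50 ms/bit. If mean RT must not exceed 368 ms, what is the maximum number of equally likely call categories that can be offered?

Information budget: (368 − 250)/50 = 2.3600 bits, so n ≤ 2^2.3600 = 5.134 → at most 5.

5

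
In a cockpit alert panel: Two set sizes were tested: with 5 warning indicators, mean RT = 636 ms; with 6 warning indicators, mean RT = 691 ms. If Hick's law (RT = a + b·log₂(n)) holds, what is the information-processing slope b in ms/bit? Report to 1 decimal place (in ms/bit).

209.1 ms/bit

The slope on a log₂ axis is (691 − 636) / (2.5850 − 2.3219) = 209.098 ms/bit.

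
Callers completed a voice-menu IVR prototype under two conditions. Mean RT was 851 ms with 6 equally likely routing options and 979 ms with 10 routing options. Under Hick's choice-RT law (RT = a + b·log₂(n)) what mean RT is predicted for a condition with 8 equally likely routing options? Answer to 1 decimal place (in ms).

923.1 ms

Solve the two-equation system in a and b:
  b = (979 − 851) / (log₂ 10 − log₂ 6) = 128 / (3.3219 − 2.5850) = 173.685 ms/bit
  a = 851 − 173.685 × 2.5850 = 402.030 ms
Then RT(8) = 402.030 + 173.685 × log₂ 8 = 402.030 + 173.685 × 3 ≈ 923.086 ms.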